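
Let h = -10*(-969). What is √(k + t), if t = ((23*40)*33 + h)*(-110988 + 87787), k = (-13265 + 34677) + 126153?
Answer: I*√929052485 ≈ 30480.0*I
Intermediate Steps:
k = 147565 (k = 21412 + 126153 = 147565)
h = 9690
t = -929200050 (t = ((23*40)*33 + 9690)*(-110988 + 87787) = (920*33 + 9690)*(-23201) = (30360 + 9690)*(-23201) = 40050*(-23201) = -929200050)
√(k + t) = √(147565 - 929200050) = √(-929052485) = I*√929052485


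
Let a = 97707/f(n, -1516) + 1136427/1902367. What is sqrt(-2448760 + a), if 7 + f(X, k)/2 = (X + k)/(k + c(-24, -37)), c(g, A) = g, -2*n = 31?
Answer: I*sqrt(3042129168511885911903467119)/35188082399 ≈ 1567.4*I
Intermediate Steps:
n = -31/2 (n = -1/2*31 = -31/2 ≈ -15.500)
f(X, k) = -14 + 2*(X + k)/(-24 + k) (f(X, k) = -14 + 2*((X + k)/(k - 24)) = -14 + 2*((X + k)/(-24 + k)) = -14 + 2*(X + k)/(-24 + k))
a = -286225821112041/35188082399 (a = 97707/((2*(168 - 31/2 - 6*(-1516))/(-24 - 1516))) + 1136427/1902367 = 97707/((2*(168 - 31/2 + 9096)/(-1540))) + 1136427*(1/1902367) = 97707/((2*(-1/1540)*(18497/2))) + 1136427/1902367 = 97707/(-18497/1540) + 1136427/1902367 = 97707*(-1540/18497) + 1136427/1902367 = -150468780/18497 + 1136427/1902367 = -286225821112041/35188082399 ≈ -8134.2)
sqrt(-2448760 + a) = sqrt(-2448760 - 286225821112041/35188082399) = sqrt(-86453394476487281/35188082399) = I*sqrt(3042129168511885911903467119)/35188082399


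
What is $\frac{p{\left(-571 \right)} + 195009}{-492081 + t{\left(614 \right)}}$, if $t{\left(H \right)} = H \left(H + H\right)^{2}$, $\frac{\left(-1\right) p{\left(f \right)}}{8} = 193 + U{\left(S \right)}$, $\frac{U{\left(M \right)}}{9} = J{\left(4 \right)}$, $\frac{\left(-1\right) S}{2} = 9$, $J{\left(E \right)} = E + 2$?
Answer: $\frac{193033}{925410095} \approx 0.00020859$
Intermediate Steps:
$J{\left(E \right)} = 2 + E$
$S = -18$ ($S = \left(-2\right) 9 = -18$)
$U{\left(M \right)} = 54$ ($U{\left(M \right)} = 9 \left(2 + 4\right) = 9 \cdot 6 = 54$)
$p{\left(f \right)} = -1976$ ($p{\left(f \right)} = - 8 \left(193 + 54\right) = \left(-8\right) 247 = -1976$)
$t{\left(H \right)} = 4 H^{3}$ ($t{\left(H \right)} = H \left(2 H\right)^{2} = H 4 H^{2} = 4 H^{3}$)
$\frac{p{\left(-571 \right)} + 195009}{-492081 + t{\left(614 \right)}} = \frac{-1976 + 195009}{-492081 + 4 \cdot 614^{3}} = \frac{193033}{-492081 + 4 \cdot 231475544} = \frac{193033}{-492081 + 925902176} = \frac{193033}{925410095}$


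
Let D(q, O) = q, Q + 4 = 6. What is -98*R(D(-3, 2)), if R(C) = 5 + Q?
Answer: -686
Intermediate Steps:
Q = 2 (Q = -4 + 6 = 2)
R(C) = 7 (R(C) = 5 + 2 = 7)
-98*R(D(-3, 2)) = -98*7 = -686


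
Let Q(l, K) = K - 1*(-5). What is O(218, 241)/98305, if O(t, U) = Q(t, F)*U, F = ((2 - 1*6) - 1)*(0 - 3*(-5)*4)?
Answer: -14219/19661 ≈ -0.72321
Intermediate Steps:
F = -300 (F = ((2 - 6) - 1)*(0 + 15*4) = (-4 - 1)*(0 + 60) = -5*60 = -300)
Q(l, K) = 5 + K (Q(l, K) = K + 5 = 5 + K)
O(t, U) = -295*U (O(t, U) = (5 - 300)*U = -295*U)
O(218, 241)/98305 = -295*241/98305 = -71095*1/98305 = -14219/19661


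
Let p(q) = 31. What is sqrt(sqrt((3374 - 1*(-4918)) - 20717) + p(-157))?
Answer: sqrt(31 + 5*I*sqrt(497)) ≈ 8.5644 + 6.5076*I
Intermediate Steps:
sqrt(sqrt((3374 - 1*(-4918)) - 20717) + p(-157)) = sqrt(sqrt((3374 - 1*(-4918)) - 20717) + 31) = sqrt(sqrt((3374 + 4918) - 20717) + 31) = sqrt(sqrt(8292 - 20717) + 31) = sqrt(sqrt(-12425) + 31) = sqrt(5*I*sqrt(497) + 31) = sqrt(31 + 5*I*sqrt(497))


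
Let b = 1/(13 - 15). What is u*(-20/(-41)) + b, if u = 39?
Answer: 1519/82 ≈ 18.524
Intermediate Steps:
b = -1/2 (b = 1/(-2) = -1/2 ≈ -0.50000)
u*(-20/(-41)) + b = 39*(-20/(-41)) - 1/2 = 39*(-20*(-1/41)) - 1/2 = 39*(20/41) - 1/2 = 780/41 - 1/2 = 1519/82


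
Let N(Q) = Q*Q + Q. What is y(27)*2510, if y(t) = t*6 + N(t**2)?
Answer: 1336153320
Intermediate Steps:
N(Q) = Q + Q**2 (N(Q) = Q**2 + Q = Q + Q**2)
y(t) = 6*t + t**2*(1 + t**2) (y(t) = t*6 + t**2*(1 + t**2) = 6*t + t**2*(1 + t**2))
y(27)*2510 = (27*(6 + 27 + 27**3))*2510 = (27*(6 + 27 + 19683))*2510 = (27*19716)*2510 = 532332*2510 = 1336153320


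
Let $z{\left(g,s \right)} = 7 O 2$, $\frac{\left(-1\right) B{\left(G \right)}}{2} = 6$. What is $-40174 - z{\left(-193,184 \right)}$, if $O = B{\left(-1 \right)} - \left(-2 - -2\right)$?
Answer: $-40006$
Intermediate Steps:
$B{\left(G \right)} = -12$ ($B{\left(G \right)} = \left(-2\right) 6 = -12$)
$O = -12$ ($O = -12 - \left(-2 - -2\right) = -12 - \left(-2 + 2\right) = -12 - 0 = -12 + 0 = -12$)
$z{\left(g,s \right)} = -168$ ($z{\left(g,s \right)} = 7 \left(-12\right) 2 = \left(-84\right) 2 = -168$)
$-40174 - z{\left(-193,184 \right)} = -40174 - -168 = -40174 + 168 = -40006$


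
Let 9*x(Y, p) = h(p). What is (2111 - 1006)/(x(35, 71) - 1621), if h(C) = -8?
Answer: -9945/14597 ≈ -0.68130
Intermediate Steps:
x(Y, p) = -8/9 (x(Y, p) = (1/9)*(-8) = -8/9)
(2111 - 1006)/(x(35, 71) - 1621) = (2111 - 1006)/(-8/9 - 1621) = 1105/(-14597/9) = 1105*(-9/14597) = -9945/14597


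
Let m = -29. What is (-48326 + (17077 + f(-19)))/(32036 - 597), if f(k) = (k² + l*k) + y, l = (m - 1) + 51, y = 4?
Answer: -31283/31439 ≈ -0.99504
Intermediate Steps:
l = 21 (l = (-29 - 1) + 51 = -30 + 51 = 21)
f(k) = 4 + k² + 21*k (f(k) = (k² + 21*k) + 4 = 4 + k² + 21*k)
(-48326 + (17077 + f(-19)))/(32036 - 597) = (-48326 + (17077 + (4 + (-19)² + 21*(-19))))/(32036 - 597) = (-48326 + (17077 + (4 + 361 - 399)))/31439 = (-48326 + (17077 - 34))*(1/31439) = (-48326 + 17043)*(1/31439) = -31283*1/31439 = -31283/31439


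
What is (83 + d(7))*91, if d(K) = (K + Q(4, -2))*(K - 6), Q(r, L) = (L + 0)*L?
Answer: 8554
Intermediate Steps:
Q(r, L) = L² (Q(r, L) = L*L = L²)
d(K) = (-6 + K)*(4 + K) (d(K) = (K + (-2)²)*(K - 6) = (K + 4)*(-6 + K) = (4 + K)*(-6 + K) = (-6 + K)*(4 + K))
(83 + d(7))*91 = (83 + (-24 + 7² - 2*7))*91 = (83 + (-24 + 49 - 14))*91 = (83 + 11)*91 = 94*91 = 8554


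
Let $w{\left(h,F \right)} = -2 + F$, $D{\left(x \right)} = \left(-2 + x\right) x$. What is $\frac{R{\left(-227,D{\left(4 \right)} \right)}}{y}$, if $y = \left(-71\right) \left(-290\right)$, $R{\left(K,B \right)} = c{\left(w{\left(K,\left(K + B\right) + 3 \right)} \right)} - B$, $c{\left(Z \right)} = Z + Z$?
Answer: $- \frac{222}{10295} \approx -0.021564$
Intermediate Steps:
$D{\left(x \right)} = x \left(-2 + x\right)$
$c{\left(Z \right)} = 2 Z$
$R{\left(K,B \right)} = 2 + B + 2 K$ ($R{\left(K,B \right)} = 2 \left(-2 + \left(\left(K + B\right) + 3\right)\right) - B = 2 \left(-2 + \left(\left(B + K\right) + 3\right)\right) - B = 2 \left(-2 + \left(3 + B + K\right)\right) - B = 2 \left(1 + B + K\right) - B = \left(2 + 2 B + 2 K\right) - B = 2 + B + 2 K$)
$y = 20590$
$\frac{R{\left(-227,D{\left(4 \right)} \right)}}{y} = \frac{2 + 4 \left(-2 + 4\right) + 2 \left(-227\right)}{20590} = \left(2 + 4 \cdot 2 - 454\right) \frac{1}{20590} = \left(2 + 8 - 454\right) \frac{1}{20590} = \left(-444\right) \frac{1}{20590} = - \frac{222}{10295}$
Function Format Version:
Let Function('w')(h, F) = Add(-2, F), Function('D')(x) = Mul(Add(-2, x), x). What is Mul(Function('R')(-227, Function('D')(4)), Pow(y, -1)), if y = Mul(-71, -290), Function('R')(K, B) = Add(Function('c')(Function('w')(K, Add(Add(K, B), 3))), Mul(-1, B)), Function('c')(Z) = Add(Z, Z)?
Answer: Rational(-222, 10295) ≈ -0.021564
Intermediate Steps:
Function('D')(x) = Mul(x, Add(-2, x))
Function('c')(Z) = Mul(2, Z)
Function('R')(K, B) = Add(2, B, Mul(2, K)) (Function('R')(K, B) = Add(Mul(2, Add(-2, Add(Add(K, B), 3))), Mul(-1, B)) = Add(Mul(2, Add(-2, Add(Add(B, K), 3))), Mul(-1, B)) = Add(Mul(2, Add(-2, Add(3, B, K))), Mul(-1, B)) = Add(Mul(2, Add(1, B, K)), Mul(-1, B)) = Add(Add(2, Mul(2, B), Mul(2, K)), Mul(-1, B)) = Add(2, B, Mul(2, K)))
y = 20590
Mul(Function('R')(-227, Function('D')(4)), Pow(y, -1)) = Mul(Add(2, Mul(4, Add(-2, 4)), Mul(2, -227)), Pow(20590, -1)) = Mul(Add(2, Mul(4, 2), -454), Rational(1, 20590)) = Mul(Add(2, 8, -454), Rational(1, 20590)) = Mul(-444, Rational(1, 20590)) = Rational(-222, 10295)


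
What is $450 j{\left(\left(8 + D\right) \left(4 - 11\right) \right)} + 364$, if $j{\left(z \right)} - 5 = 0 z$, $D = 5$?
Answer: $2614$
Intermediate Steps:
$j{\left(z \right)} = 5$ ($j{\left(z \right)} = 5 + 0 z = 5 + 0 = 5$)
$450 j{\left(\left(8 + D\right) \left(4 - 11\right) \right)} + 364 = 450 \cdot 5 + 364 = 2250 + 364 = 2614$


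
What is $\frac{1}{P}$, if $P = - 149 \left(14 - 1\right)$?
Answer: $- \frac{1}{1937} \approx -0.00051626$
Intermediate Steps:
$P = -1937$ ($P = - 149 \left(14 - 1\right) = \left(-149\right) 13 = -1937$)
$\frac{1}{P} = \frac{1}{-1937} = - \frac{1}{1937}$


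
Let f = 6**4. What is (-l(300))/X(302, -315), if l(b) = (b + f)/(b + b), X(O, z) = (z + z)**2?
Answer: -19/2835000 ≈ -6.7019e-6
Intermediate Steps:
f = 1296
X(O, z) = 4*z**2 (X(O, z) = (2*z)**2 = 4*z**2)
l(b) = (1296 + b)/(2*b) (l(b) = (b + 1296)/(b + b) = (1296 + b)/((2*b)) = (1296 + b)*(1/(2*b)) = (1296 + b)/(2*b))
(-l(300))/X(302, -315) = (-(1296 + 300)/(2*300))/((4*(-315)**2)) = (-1596/(2*300))/((4*99225)) = -1*133/50/396900 = -133/50*1/396900 = -19/2835000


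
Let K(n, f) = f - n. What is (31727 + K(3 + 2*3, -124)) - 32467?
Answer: -873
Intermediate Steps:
(31727 + K(3 + 2*3, -124)) - 32467 = (31727 + (-124 - (3 + 2*3))) - 32467 = (31727 + (-124 - (3 + 6))) - 32467 = (31727 + (-124 - 1*9)) - 32467 = (31727 + (-124 - 9)) - 32467 = (31727 - 133) - 32467 = 31594 - 32467 = -873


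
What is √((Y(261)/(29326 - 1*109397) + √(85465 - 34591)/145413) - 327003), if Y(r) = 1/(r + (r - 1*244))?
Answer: √(-380676259265847707481360406470 + 8005727835183401108*√50874)/1078951760598 ≈ 571.84*I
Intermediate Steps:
Y(r) = 1/(-244 + 2*r) (Y(r) = 1/(r + (r - 244)) = 1/(r + (-244 + r)) = 1/(-244 + 2*r))
√((Y(261)/(29326 - 1*109397) + √(85465 - 34591)/145413) - 327003) = √(((1/(2*(-122 + 261)))/(29326 - 1*109397) + √(85465 - 34591)/145413) - 327003) = √((((½)/139)/(29326 - 109397) + √50874*(1/145413)) - 327003) = √((((½)*(1/139))/(-80071) + √50874/145413) - 327003) = √(((1/278)*(-1/80071) + √50874/145413) - 327003) = √((-1/22259738 + √50874/145413) - 327003) = √(-7279001105215/22259738 + √50874/145413)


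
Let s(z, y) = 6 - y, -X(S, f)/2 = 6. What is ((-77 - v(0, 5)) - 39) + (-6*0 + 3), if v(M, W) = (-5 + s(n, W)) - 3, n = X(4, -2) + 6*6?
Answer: -106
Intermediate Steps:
X(S, f) = -12 (X(S, f) = -2*6 = -12)
n = 24 (n = -12 + 6*6 = -12 + 36 = 24)
v(M, W) = -2 - W (v(M, W) = (-5 + (6 - W)) - 3 = (1 - W) - 3 = -2 - W)
((-77 - v(0, 5)) - 39) + (-6*0 + 3) = ((-77 - (-2 - 1*5)) - 39) + (-6*0 + 3) = ((-77 - (-2 - 5)) - 39) + (0 + 3) = ((-77 - 1*(-7)) - 39) + 3 = ((-77 + 7) - 39) + 3 = (-70 - 39) + 3 = -109 + 3 = -106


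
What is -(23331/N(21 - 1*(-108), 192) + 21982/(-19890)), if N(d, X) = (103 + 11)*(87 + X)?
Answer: 483757/1301690 ≈ 0.37164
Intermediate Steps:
N(d, X) = 9918 + 114*X (N(d, X) = 114*(87 + X) = 9918 + 114*X)
-(23331/N(21 - 1*(-108), 192) + 21982/(-19890)) = -(23331/(9918 + 114*192) + 21982/(-19890)) = -(23331/(9918 + 21888) + 21982*(-1/19890)) = -(23331/31806 - 10991/9945) = -(23331*(1/31806) - 10991/9945) = -(7777/10602 - 10991/9945) = -1*(-483757/1301690) = 483757/1301690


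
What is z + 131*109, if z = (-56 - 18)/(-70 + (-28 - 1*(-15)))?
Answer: 1185231/83 ≈ 14280.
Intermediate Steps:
z = 74/83 (z = -74/(-70 + (-28 + 15)) = -74/(-70 - 13) = -74/(-83) = -74*(-1/83) = 74/83 ≈ 0.89157)
z + 131*109 = 74/83 + 131*109 = 74/83 + 14279 = 1185231/83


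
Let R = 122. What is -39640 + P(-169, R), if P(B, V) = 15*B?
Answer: -42175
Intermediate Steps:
-39640 + P(-169, R) = -39640 + 15*(-169) = -39640 - 2535 = -42175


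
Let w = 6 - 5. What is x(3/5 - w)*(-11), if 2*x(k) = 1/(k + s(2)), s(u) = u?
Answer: -55/16 ≈ -3.4375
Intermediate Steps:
w = 1
x(k) = 1/(2*(2 + k)) (x(k) = 1/(2*(k + 2)) = 1/(2*(2 + k)))
x(3/5 - w)*(-11) = (1/(2*(2 + (3/5 - 1*1))))*(-11) = (1/(2*(2 + (3*(⅕) - 1))))*(-11) = (1/(2*(2 + (⅗ - 1))))*(-11) = (1/(2*(2 - ⅖)))*(-11) = (1/(2*(8/5)))*(-11) = ((½)*(5/8))*(-11) = (5/16)*(-11) = -55/16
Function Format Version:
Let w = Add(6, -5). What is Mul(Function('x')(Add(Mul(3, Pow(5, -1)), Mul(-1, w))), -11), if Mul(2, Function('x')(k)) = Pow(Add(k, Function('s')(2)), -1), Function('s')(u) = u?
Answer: Rational(-55, 16) ≈ -3.4375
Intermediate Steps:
w = 1
Function('x')(k) = Mul(Rational(1, 2), Pow(Add(2, k), -1)) (Function('x')(k) = Mul(Rational(1, 2), Pow(Add(k, 2), -1)) = Mul(Rational(1, 2), Pow(Add(2, k), -1)))
Mul(Function('x')(Add(Mul(3, Pow(5, -1)), Mul(-1, w))), -11) = Mul(Mul(Rational(1, 2), Pow(Add(2, Add(Mul(3, Pow(5, -1)), Mul(-1, 1))), -1)), -11) = Mul(Mul(Rational(1, 2), Pow(Add(2, Add(Mul(3, Rational(1, 5)), -1)), -1)), -11) = Mul(Mul(Rational(1, 2), Pow(Add(2, Add(Rational(3, 5), -1)), -1)), -11) = Mul(Mul(Rational(1, 2), Pow(Add(2, Rational(-2, 5)), -1)), -11) = Mul(Mul(Rational(1, 2), Pow(Rational(8, 5), -1)), -11) = Mul(Mul(Rational(1, 2), Rational(5, 8)), -11) = Mul(Rational(5, 16), -11) = Rational(-55, 16)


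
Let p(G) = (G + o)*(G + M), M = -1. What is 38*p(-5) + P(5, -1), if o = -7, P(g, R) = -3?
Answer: 2733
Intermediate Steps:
p(G) = (-1 + G)*(-7 + G) (p(G) = (G - 7)*(G - 1) = (-7 + G)*(-1 + G) = (-1 + G)*(-7 + G))
38*p(-5) + P(5, -1) = 38*(7 + (-5)² - 8*(-5)) - 3 = 38*(7 + 25 + 40) - 3 = 38*72 - 3 = 2736 - 3 = 2733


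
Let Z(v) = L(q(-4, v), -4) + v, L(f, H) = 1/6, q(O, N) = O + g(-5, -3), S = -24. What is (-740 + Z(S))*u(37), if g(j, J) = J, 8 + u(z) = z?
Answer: -132907/6 ≈ -22151.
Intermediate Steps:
u(z) = -8 + z
q(O, N) = -3 + O (q(O, N) = O - 3 = -3 + O)
L(f, H) = ⅙
Z(v) = ⅙ + v
(-740 + Z(S))*u(37) = (-740 + (⅙ - 24))*(-8 + 37) = (-740 - 143/6)*29 = -4583/6*29 = -132907/6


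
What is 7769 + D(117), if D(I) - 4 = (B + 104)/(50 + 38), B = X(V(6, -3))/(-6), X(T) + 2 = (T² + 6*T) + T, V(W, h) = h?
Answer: 186581/24 ≈ 7774.2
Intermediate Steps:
X(T) = -2 + T² + 7*T (X(T) = -2 + ((T² + 6*T) + T) = -2 + (T² + 7*T) = -2 + T² + 7*T)
B = 7/3 (B = (-2 + (-3)² + 7*(-3))/(-6) = (-2 + 9 - 21)*(-⅙) = -14*(-⅙) = 7/3 ≈ 2.3333)
D(I) = 125/24 (D(I) = 4 + (7/3 + 104)/(50 + 38) = 4 + (319/3)/88 = 4 + (319/3)*(1/88) = 4 + 29/24 = 125/24)
7769 + D(117) = 7769 + 125/24 = 186581/24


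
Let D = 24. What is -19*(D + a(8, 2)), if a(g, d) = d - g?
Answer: -342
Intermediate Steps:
-19*(D + a(8, 2)) = -19*(24 + (2 - 1*8)) = -19*(24 + (2 - 8)) = -19*(24 - 6) = -19*18 = -342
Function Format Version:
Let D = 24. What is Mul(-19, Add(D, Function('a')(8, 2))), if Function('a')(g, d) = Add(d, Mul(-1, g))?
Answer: -342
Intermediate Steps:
Mul(-19, Add(D, Function('a')(8, 2))) = Mul(-19, Add(24, Add(2, Mul(-1, 8)))) = Mul(-19, Add(24, Add(2, -8))) = Mul(-19, Add(24, -6)) = Mul(-19, 18) = -342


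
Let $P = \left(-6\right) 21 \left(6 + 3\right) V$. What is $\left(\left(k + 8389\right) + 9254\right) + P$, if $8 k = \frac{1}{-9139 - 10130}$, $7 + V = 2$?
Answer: $\frac{3593745575}{154152} \approx 23313.0$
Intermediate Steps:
$V = -5$ ($V = -7 + 2 = -5$)
$k = - \frac{1}{154152}$ ($k = \frac{1}{8 \left(-9139 - 10130\right)} = \frac{1}{8 \left(-19269\right)} = \frac{1}{8} \left(- \frac{1}{19269}\right) = - \frac{1}{154152} \approx -6.4871 \cdot 10^{-6}$)
$P = 5670$ ($P = \left(-6\right) 21 \left(6 + 3\right) \left(-5\right) = - 126 \cdot 9 \left(-5\right) = \left(-126\right) \left(-45\right) = 5670$)
$\left(\left(k + 8389\right) + 9254\right) + P = \left(\left(- \frac{1}{154152} + 8389\right) + 9254\right) + 5670 = \left(\frac{1293181127}{154152} + 9254\right) + 5670 = \frac{2719703735}{154152} + 5670 = \frac{3593745575}{154152}$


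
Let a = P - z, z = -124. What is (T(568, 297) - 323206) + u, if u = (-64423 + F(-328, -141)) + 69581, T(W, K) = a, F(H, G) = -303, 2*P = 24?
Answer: -318215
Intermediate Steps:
P = 12 (P = (½)*24 = 12)
a = 136 (a = 12 - 1*(-124) = 12 + 124 = 136)
T(W, K) = 136
u = 4855 (u = (-64423 - 303) + 69581 = -64726 + 69581 = 4855)
(T(568, 297) - 323206) + u = (136 - 323206) + 4855 = -323070 + 4855 = -318215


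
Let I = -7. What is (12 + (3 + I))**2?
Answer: 64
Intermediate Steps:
(12 + (3 + I))**2 = (12 + (3 - 7))**2 = (12 - 4)**2 = 8**2 = 64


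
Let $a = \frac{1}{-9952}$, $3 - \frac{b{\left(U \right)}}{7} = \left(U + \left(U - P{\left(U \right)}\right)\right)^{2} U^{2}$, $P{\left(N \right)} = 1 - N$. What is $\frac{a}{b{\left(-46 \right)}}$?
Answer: $\frac{1}{2848089543712} \approx 3.5111 \cdot 10^{-13}$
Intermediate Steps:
$b{\left(U \right)} = 21 - 7 U^{2} \left(-1 + 3 U\right)^{2}$ ($b{\left(U \right)} = 21 - 7 \left(U + \left(U - \left(1 - U\right)\right)\right)^{2} U^{2} = 21 - 7 \left(U + \left(U + \left(-1 + U\right)\right)\right)^{2} U^{2} = 21 - 7 \left(U + \left(-1 + 2 U\right)\right)^{2} U^{2} = 21 - 7 \left(-1 + 3 U\right)^{2} U^{2} = 21 - 7 U^{2} \left(-1 + 3 U\right)^{2}$)
$a = - \frac{1}{9952} \approx -0.00010048$
$\frac{a}{b{\left(-46 \right)}} = - \frac{1}{9952 \left(21 - 7 \left(-46\right)^{2} \left(-1 + 3 \left(-46\right)\right)^{2}\right)} = - \frac{1}{9952 \left(21 - 14812 \left(-1 - 138\right)^{2}\right)} = - \frac{1}{9952 \left(21 - 14812 \left(-139\right)^{2}\right)} = - \frac{1}{9952 \left(21 - 14812 \cdot 19321\right)} = - \frac{1}{9952 \left(21 - 286182652\right)} = - \frac{1}{9952 \left(-286182631\right)} = \left(- \frac{1}{9952}\right) \left(- \frac{1}{286182631}\right) = \frac{1}{2848089543712}$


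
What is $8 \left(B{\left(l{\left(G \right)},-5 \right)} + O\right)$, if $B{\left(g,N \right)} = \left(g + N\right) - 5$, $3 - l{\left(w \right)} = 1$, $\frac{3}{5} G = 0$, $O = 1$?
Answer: $-56$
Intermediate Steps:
$G = 0$ ($G = \frac{5}{3} \cdot 0 = 0$)
$l{\left(w \right)} = 2$ ($l{\left(w \right)} = 3 - 1 = 2$)
$B{\left(g,N \right)} = -5 + N + g$ ($B{\left(g,N \right)} = \left(N + g\right) - 5 = -5 + N + g$)
$8 \left(B{\left(l{\left(G \right)},-5 \right)} + O\right) = 8 \left(\left(-5 - 5 + 2\right) + 1\right) = 8 \left(-8 + 1\right) = 8 \left(-7\right) = -56$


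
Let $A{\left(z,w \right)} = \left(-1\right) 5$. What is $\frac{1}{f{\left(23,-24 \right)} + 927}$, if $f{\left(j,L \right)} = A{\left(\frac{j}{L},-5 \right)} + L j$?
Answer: $\frac{1}{370} \approx 0.0027027$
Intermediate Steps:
$A{\left(z,w \right)} = -5$
$f{\left(j,L \right)} = -5 + L j$
$\frac{1}{f{\left(23,-24 \right)} + 927} = \frac{1}{\left(-5 - 552\right) + 927} = \frac{1}{-557 + 927} = \frac{1}{370}$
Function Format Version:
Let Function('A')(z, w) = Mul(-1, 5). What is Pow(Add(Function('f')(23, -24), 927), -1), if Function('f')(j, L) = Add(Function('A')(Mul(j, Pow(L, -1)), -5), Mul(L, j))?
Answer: Rational(1, 370) ≈ 0.0027027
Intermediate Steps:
Function('A')(z, w) = -5
Function('f')(j, L) = Add(-5, Mul(L, j))
Pow(Add(Function('f')(23, -24), 927), -1) = Pow(Add(Add(-5, Mul(-24, 23)), 927), -1) = Pow(Add(Add(-5, -552), 927), -1) = Pow(Add(-557, 927), -1) = Pow(370, -1) = Rational(1, 370)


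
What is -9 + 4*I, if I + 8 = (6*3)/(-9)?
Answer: -49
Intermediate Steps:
I = -10 (I = -8 + (6*3)/(-9) = -8 + 18*(-⅑) = -8 - 2 = -10)
-9 + 4*I = -9 + 4*(-10) = -9 - 40 = -49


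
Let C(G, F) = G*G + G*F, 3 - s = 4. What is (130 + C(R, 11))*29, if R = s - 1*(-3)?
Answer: 4524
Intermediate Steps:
s = -1 (s = 3 - 1*4 = 3 - 4 = -1)
R = 2 (R = -1 - 1*(-3) = -1 + 3 = 2)
C(G, F) = G² + F*G
(130 + C(R, 11))*29 = (130 + 2*(11 + 2))*29 = (130 + 2*13)*29 = (130 + 26)*29 = 156*29 = 4524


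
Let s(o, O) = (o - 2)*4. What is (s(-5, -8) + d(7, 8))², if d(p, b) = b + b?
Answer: 144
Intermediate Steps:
s(o, O) = -8 + 4*o (s(o, O) = (-2 + o)*4 = -8 + 4*o)
d(p, b) = 2*b
(s(-5, -8) + d(7, 8))² = ((-8 + 4*(-5)) + 2*8)² = ((-8 - 20) + 16)² = (-28 + 16)² = (-12)² = 144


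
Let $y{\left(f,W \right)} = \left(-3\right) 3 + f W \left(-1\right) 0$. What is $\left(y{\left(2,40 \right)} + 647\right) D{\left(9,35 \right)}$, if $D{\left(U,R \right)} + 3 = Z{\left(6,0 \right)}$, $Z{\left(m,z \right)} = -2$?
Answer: $-3190$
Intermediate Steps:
$D{\left(U,R \right)} = -5$ ($D{\left(U,R \right)} = -3 - 2 = -5$)
$y{\left(f,W \right)} = -9$ ($y{\left(f,W \right)} = -9 + W f \left(-1\right) 0 = -9 + - W f 0 = -9 + 0 = -9$)
$\left(y{\left(2,40 \right)} + 647\right) D{\left(9,35 \right)} = \left(-9 + 647\right) \left(-5\right) = 638 \left(-5\right) = -3190$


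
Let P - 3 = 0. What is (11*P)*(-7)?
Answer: -231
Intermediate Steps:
P = 3 (P = 3 + 0 = 3)
(11*P)*(-7) = (11*3)*(-7) = 33*(-7) = -231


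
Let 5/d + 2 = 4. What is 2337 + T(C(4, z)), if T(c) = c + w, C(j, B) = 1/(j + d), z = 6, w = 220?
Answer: 33243/13 ≈ 2557.2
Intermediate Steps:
d = 5/2 (d = 5/(-2 + 4) = 5/2 ≈ 2.5000)
C(j, B) = 1/(5/2 + j) (C(j, B) = 1/(j + 5/2) = 1/(5/2 + j))
T(c) = 220 + c (T(c) = c + 220 = 220 + c)
2337 + T(C(4, z)) = 2337 + (220 + 2/(5 + 2*4)) = 2337 + (220 + 2/(5 + 8)) = 2337 + (220 + 2/13) = 2337 + 2862/13 = 33243/13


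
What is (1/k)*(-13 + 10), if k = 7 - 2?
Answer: -3/5 ≈ -0.60000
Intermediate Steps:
k = 5
(1/k)*(-13 + 10) = (1/5)*(-13 + 10) = (1*(1/5))*(-3) = (1/5)*(-3) = -3/5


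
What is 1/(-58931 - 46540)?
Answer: -1/105471 ≈ -9.4813e-6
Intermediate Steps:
1/(-58931 - 46540) = 1/(-105471) = -1/105471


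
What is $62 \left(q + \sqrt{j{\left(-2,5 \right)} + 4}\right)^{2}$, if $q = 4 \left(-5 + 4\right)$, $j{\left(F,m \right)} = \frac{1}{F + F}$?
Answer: $\frac{2449}{2} - 248 \sqrt{15} \approx 264.0$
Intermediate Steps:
$j{\left(F,m \right)} = \frac{1}{2 F}$
$q = -4$ ($q = 4 \left(-1\right) = -4$)
$62 \left(q + \sqrt{j{\left(-2,5 \right)} + 4}\right)^{2} = 62 \left(-4 + \sqrt{\frac{1}{2 \left(-2\right)} + 4}\right)^{2} = 62 \left(-4 + \sqrt{\frac{1}{2} \left(- \frac{1}{2}\right) + 4}\right)^{2} = 62 \left(-4 + \sqrt{- \frac{1}{4} + 4}\right)^{2} = 62 \left(-4 + \sqrt{\frac{15}{4}}\right)^{2} = 62 \left(-4 + \frac{\sqrt{15}}{2}\right)^{2}$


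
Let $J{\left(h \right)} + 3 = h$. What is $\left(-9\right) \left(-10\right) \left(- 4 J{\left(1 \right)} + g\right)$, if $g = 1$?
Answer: $810$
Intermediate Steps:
$J{\left(h \right)} = -3 + h$
$\left(-9\right) \left(-10\right) \left(- 4 J{\left(1 \right)} + g\right) = \left(-9\right) \left(-10\right) \left(- 4 \left(-3 + 1\right) + 1\right) = 90 \left(\left(-4\right) \left(-2\right) + 1\right) = 90 \left(8 + 1\right) = 90 \cdot 9 = 810$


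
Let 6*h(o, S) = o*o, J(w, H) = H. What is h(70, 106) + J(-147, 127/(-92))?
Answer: 225019/276 ≈ 815.29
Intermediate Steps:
h(o, S) = o²/6 (h(o, S) = (o*o)/6 = o²/6)
h(70, 106) + J(-147, 127/(-92)) = (⅙)*70² + 127/(-92) = (⅙)*4900 + 127*(-1/92) = 2450/3 - 127/92 = 225019/276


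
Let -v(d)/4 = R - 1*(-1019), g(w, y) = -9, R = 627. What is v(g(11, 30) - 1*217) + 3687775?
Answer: 3681191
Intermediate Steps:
v(d) = -6584 (v(d) = -4*(627 - 1*(-1019)) = -4*(627 + 1019) = -4*1646 = -6584)
v(g(11, 30) - 1*217) + 3687775 = -6584 + 3687775 = 3681191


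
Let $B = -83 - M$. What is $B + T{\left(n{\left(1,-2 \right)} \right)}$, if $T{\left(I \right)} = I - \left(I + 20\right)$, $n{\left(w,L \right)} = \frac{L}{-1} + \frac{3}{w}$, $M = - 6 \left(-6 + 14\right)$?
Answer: $-55$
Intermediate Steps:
$M = -48$ ($M = \left(-6\right) 8 = -48$)
$n{\left(w,L \right)} = - L + \frac{3}{w}$ ($n{\left(w,L \right)} = L \left(-1\right) + \frac{3}{w} = - L + \frac{3}{w}$)
$T{\left(I \right)} = -20$ ($T{\left(I \right)} = I - \left(20 + I\right) = -20$)
$B = -35$ ($B = -83 - -48 = -83 + 48 = -35$)
$B + T{\left(n{\left(1,-2 \right)} \right)} = -35 - 20 = -55$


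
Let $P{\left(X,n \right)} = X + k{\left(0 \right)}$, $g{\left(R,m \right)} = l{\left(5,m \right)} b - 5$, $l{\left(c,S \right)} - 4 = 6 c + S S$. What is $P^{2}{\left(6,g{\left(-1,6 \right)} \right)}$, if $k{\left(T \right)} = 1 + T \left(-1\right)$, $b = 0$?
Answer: $49$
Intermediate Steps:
$l{\left(c,S \right)} = 4 + S^{2} + 6 c$ ($l{\left(c,S \right)} = 4 + \left(6 c + S S\right) = 4 + \left(6 c + S^{2}\right) = 4 + \left(S^{2} + 6 c\right) = 4 + S^{2} + 6 c$)
$k{\left(T \right)} = 1 - T$
$g{\left(R,m \right)} = -5$ ($g{\left(R,m \right)} = \left(4 + m^{2} + 6 \cdot 5\right) 0 - 5 = \left(4 + m^{2} + 30\right) 0 - 5 = \left(34 + m^{2}\right) 0 - 5 = 0 - 5 = -5$)
$P{\left(X,n \right)} = 1 + X$ ($P{\left(X,n \right)} = X + \left(1 - 0\right) = X + \left(1 + 0\right) = X + 1 = 1 + X$)
$P^{2}{\left(6,g{\left(-1,6 \right)} \right)} = \left(1 + 6\right)^{2} = 7^{2} = 49$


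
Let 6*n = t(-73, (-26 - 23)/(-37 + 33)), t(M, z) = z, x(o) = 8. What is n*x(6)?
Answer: 49/3 ≈ 16.333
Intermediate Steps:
n = 49/24 (n = ((-26 - 23)/(-37 + 33))/6 = (-49/(-4))/6 = (-49*(-1/4))/6 = (1/6)*(49/4) = 49/24 ≈ 2.0417)
n*x(6) = (49/24)*8 = 49/3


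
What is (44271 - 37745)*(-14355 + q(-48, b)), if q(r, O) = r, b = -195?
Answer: -93993978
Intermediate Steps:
(44271 - 37745)*(-14355 + q(-48, b)) = (44271 - 37745)*(-14355 - 48) = 6526*(-14403) = -93993978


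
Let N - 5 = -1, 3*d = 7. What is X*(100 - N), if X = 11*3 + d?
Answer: 3392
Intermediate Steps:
d = 7/3 (d = (1/3)*7 = 7/3 ≈ 2.3333)
N = 4 (N = 5 - 1 = 4)
X = 106/3 (X = 11*3 + 7/3 = 33 + 7/3 = 106/3 ≈ 35.333)
X*(100 - N) = 106*(100 - 1*4)/3 = 106*(100 - 4)/3 = (106/3)*96 = 3392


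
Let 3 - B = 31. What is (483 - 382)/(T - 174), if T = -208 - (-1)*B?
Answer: -101/410 ≈ -0.24634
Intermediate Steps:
B = -28 (B = 3 - 1*31 = 3 - 31 = -28)
T = -236 (T = -208 - (-1)*(-28) = -208 - 1*28 = -208 - 28 = -236)
(483 - 382)/(T - 174) = (483 - 382)/(-236 - 174) = 101/(-410) = 101*(-1/410) = -101/410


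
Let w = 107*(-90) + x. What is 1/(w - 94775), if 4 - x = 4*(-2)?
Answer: -1/104393 ≈ -9.5792e-6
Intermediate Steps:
x = 12 (x = 4 - 4*(-2) = 4 - 1*(-8) = 4 + 8 = 12)
w = -9618 (w = 107*(-90) + 12 = -9630 + 12 = -9618)
1/(w - 94775) = 1/(-9618 - 94775) = 1/(-104393) = -1/104393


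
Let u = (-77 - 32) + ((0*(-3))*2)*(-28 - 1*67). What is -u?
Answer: 109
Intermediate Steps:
u = -109 (u = -109 + (0*2)*(-28 - 67) = -109 + 0*(-95) = -109 + 0 = -109)
-u = -1*(-109) = 109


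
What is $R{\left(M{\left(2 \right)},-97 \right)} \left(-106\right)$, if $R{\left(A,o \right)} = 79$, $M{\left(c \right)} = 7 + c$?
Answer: $-8374$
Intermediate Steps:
$R{\left(M{\left(2 \right)},-97 \right)} \left(-106\right) = 79 \left(-106\right) = -8374$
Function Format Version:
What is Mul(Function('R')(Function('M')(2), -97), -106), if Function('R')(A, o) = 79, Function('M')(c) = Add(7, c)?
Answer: -8374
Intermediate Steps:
Mul(Function('R')(Function('M')(2), -97), -106) = Mul(79, -106) = -8374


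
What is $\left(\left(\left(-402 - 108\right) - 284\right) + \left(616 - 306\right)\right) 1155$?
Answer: $-559020$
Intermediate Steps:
$\left(\left(\left(-402 - 108\right) - 284\right) + \left(616 - 306\right)\right) 1155 = \left(\left(-510 - 284\right) + \left(616 - 306\right)\right) 1155 = \left(-794 + 310\right) 1155 = \left(-484\right) 1155 = -559020$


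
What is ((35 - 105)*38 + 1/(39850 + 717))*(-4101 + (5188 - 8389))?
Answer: 787945815138/40567 ≈ 1.9423e+7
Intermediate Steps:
((35 - 105)*38 + 1/(39850 + 717))*(-4101 + (5188 - 8389)) = (-70*38 + 1/40567)*(-4101 - 3201) = (-2660 + 1/40567)*(-7302) = -107908219/40567*(-7302) = 787945815138/40567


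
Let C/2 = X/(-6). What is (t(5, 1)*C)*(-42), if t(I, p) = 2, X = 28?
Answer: 784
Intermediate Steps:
C = -28/3 (C = 2*(28/(-6)) = 2*(28*(-⅙)) = 2*(-14/3) = -28/3 ≈ -9.3333)
(t(5, 1)*C)*(-42) = (2*(-28/3))*(-42) = -56/3*(-42) = 784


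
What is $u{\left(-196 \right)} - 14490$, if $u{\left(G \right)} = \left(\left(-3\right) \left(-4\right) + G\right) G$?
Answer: $21574$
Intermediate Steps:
$u{\left(G \right)} = G \left(12 + G\right)$ ($u{\left(G \right)} = \left(12 + G\right) G = G \left(12 + G\right)$)
$u{\left(-196 \right)} - 14490 = - 196 \left(12 - 196\right) - 14490 = \left(-196\right) \left(-184\right) - 14490 = 36064 - 14490 = 21574$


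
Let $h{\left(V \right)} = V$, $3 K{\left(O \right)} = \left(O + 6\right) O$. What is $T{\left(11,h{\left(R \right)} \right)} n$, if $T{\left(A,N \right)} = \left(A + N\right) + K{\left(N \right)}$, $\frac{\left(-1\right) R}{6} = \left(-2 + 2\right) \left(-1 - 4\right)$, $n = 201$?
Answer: $2211$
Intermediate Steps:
$R = 0$ ($R = - 6 \left(-2 + 2\right) \left(-1 - 4\right) = - 6 \cdot 0 \left(-5\right) = \left(-6\right) 0 = 0$)
$K{\left(O \right)} = \frac{O \left(6 + O\right)}{3}$ ($K{\left(O \right)} = \frac{\left(O + 6\right) O}{3} = \frac{\left(6 + O\right) O}{3} = \frac{O \left(6 + O\right)}{3}$)
$T{\left(A,N \right)} = A + N + \frac{N \left(6 + N\right)}{3}$ ($T{\left(A,N \right)} = \left(A + N\right) + \frac{N \left(6 + N\right)}{3} = A + N + \frac{N \left(6 + N\right)}{3}$)
$T{\left(11,h{\left(R \right)} \right)} n = \left(11 + 3 \cdot 0 + \frac{0^{2}}{3}\right) 201 = \left(11 + 0 + \frac{1}{3} \cdot 0\right) 201 = \left(11 + 0 + 0\right) 201 = 11 \cdot 201 = 2211$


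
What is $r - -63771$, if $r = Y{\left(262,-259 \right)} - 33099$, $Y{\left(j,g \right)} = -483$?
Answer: $30189$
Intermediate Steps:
$r = -33582$ ($r = -483 - 33099 = -33582$)
$r - -63771 = -33582 - -63771 = -33582 + \left(-32094 + 95865\right) = -33582 + 63771 = 30189$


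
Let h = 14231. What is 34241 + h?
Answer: 48472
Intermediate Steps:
34241 + h = 34241 + 14231 = 48472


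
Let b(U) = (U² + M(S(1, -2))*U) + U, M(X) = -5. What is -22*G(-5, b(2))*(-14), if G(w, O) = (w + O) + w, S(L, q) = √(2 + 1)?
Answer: -4312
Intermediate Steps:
S(L, q) = √3
b(U) = U² - 4*U (b(U) = (U² - 5*U) + U = U² - 4*U)
G(w, O) = O + 2*w (G(w, O) = (O + w) + w = O + 2*w)
-22*G(-5, b(2))*(-14) = -22*(2*(-4 + 2) + 2*(-5))*(-14) = -22*(2*(-2) - 10)*(-14) = -22*(-4 - 10)*(-14) = -22*(-14)*(-14) = 308*(-14) = -4312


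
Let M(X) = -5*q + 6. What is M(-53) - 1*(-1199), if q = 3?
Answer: 1190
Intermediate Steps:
M(X) = -9 (M(X) = -5*3 + 6 = -15 + 6 = -9)
M(-53) - 1*(-1199) = -9 - 1*(-1199) = -9 + 1199 = 1190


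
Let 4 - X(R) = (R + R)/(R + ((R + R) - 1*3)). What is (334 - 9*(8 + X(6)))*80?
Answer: 18656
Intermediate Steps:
X(R) = 4 - 2*R/(-3 + 3*R) (X(R) = 4 - (R + R)/(R + ((R + R) - 1*3)) = 4 - 2*R/(R + (2*R - 3)) = 4 - 2*R/(R + (-3 + 2*R)) = 4 - 2*R/(-3 + 3*R))
(334 - 9*(8 + X(6)))*80 = (334 - 9*(8 + 2*(-6 + 5*6)/(3*(-1 + 6))))*80 = (334 - 9*(8 + (2/3)*(-6 + 30)/5))*80 = (334 - 9*(8 + (2/3)*(1/5)*24))*80 = (334 - 9*(8 + 16/5))*80 = (334 - 9*56/5)*80 = (334 - 504/5)*80 = (1166/5)*80 = 18656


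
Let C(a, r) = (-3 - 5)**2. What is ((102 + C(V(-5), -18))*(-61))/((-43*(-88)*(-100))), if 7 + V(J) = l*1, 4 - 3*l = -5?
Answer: 5063/189200 ≈ 0.026760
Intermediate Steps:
l = 3 (l = 4/3 - 1/3*(-5) = 4/3 + 5/3 = 3)
V(J) = -4 (V(J) = -7 + 3*1 = -7 + 3 = -4)
C(a, r) = 64 (C(a, r) = (-8)**2 = 64)
((102 + C(V(-5), -18))*(-61))/((-43*(-88)*(-100))) = ((102 + 64)*(-61))/((-43*(-88)*(-100))) = (166*(-61))/((3784*(-100))) = -10126/(-378400) = -10126*(-1/378400) = 5063/189200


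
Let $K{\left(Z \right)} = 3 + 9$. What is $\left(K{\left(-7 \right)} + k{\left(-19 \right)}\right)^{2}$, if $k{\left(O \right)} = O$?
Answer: $49$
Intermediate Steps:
$K{\left(Z \right)} = 12$
$\left(K{\left(-7 \right)} + k{\left(-19 \right)}\right)^{2} = \left(12 - 19\right)^{2} = \left(-7\right)^{2} = 49$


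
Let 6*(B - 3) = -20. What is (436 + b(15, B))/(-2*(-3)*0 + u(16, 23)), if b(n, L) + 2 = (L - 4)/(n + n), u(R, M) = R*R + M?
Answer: 39047/25110 ≈ 1.5550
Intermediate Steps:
B = -⅓ (B = 3 + (⅙)*(-20) = 3 - 10/3 = -⅓ ≈ -0.33333)
u(R, M) = M + R² (u(R, M) = R² + M = M + R²)
b(n, L) = -2 + (-4 + L)/(2*n) (b(n, L) = -2 + (L - 4)/(n + n) = -2 + (-4 + L)/((2*n)) = -2 + (-4 + L)*(1/(2*n)) = -2 + (-4 + L)/(2*n))
(436 + b(15, B))/(-2*(-3)*0 + u(16, 23)) = (436 + (½)*(-4 - ⅓ - 4*15)/15)/(-2*(-3)*0 + (23 + 16²)) = (436 + (½)*(1/15)*(-4 - ⅓ - 60))/(6*0 + (23 + 256)) = (436 + (½)*(1/15)*(-193/3))/(0 + 279) = (436 - 193/90)/279 = (39047/90)*(1/279) = 39047/25110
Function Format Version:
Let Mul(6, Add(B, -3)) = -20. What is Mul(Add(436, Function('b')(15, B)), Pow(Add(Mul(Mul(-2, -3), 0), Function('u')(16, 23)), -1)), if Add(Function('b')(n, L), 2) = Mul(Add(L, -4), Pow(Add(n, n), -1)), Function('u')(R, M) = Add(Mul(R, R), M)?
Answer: Rational(39047, 25110) ≈ 1.5550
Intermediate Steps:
B = Rational(-1, 3) (B = Add(3, Mul(Rational(1, 6), -20)) = Add(3, Rational(-10, 3)) = Rational(-1, 3) ≈ -0.33333)
Function('u')(R, M) = Add(M, Pow(R, 2)) (Function('u')(R, M) = Add(Pow(R, 2), M) = Add(M, Pow(R, 2)))
Function('b')(n, L) = Add(-2, Mul(Rational(1, 2), Pow(n, -1), Add(-4, L))) (Function('b')(n, L) = Add(-2, Mul(Add(L, -4), Pow(Add(n, n), -1))) = Add(-2, Mul(Add(-4, L), Pow(Mul(2, n), -1))) = Add(-2, Mul(Add(-4, L), Mul(Rational(1, 2), Pow(n, -1)))) = Add(-2, Mul(Rational(1, 2), Pow(n, -1), Add(-4, L))))
Mul(Add(436, Function('b')(15, B)), Pow(Add(Mul(Mul(-2, -3), 0), Function('u')(16, 23)), -1)) = Mul(Add(436, Mul(Rational(1, 2), Pow(15, -1), Add(-4, Rational(-1, 3), Mul(-4, 15)))), Pow(Add(Mul(Mul(-2, -3), 0), Add(23, Pow(16, 2))), -1)) = Mul(Add(436, Mul(Rational(1, 2), Rational(1, 15), Add(-4, Rational(-1, 3), -60))), Pow(Add(Mul(6, 0), Add(23, 256)), -1)) = Mul(Add(436, Mul(Rational(1, 2), Rational(1, 15), Rational(-193, 3))), Pow(Add(0, 279), -1)) = Mul(Add(436, Rational(-193, 90)), Pow(279, -1)) = Mul(Rational(39047, 90), Rational(1, 279)) = Rational(39047, 25110)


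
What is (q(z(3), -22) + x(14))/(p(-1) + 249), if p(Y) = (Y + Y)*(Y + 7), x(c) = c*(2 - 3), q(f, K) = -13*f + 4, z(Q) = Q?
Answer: -49/237 ≈ -0.20675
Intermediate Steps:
q(f, K) = 4 - 13*f
x(c) = -c (x(c) = c*(-1) = -c)
p(Y) = 2*Y*(7 + Y) (p(Y) = (2*Y)*(7 + Y) = 2*Y*(7 + Y))
(q(z(3), -22) + x(14))/(p(-1) + 249) = ((4 - 13*3) - 1*14)/(2*(-1)*(7 - 1) + 249) = ((4 - 39) - 14)/(2*(-1)*6 + 249) = (-35 - 14)/(-12 + 249) = -49/237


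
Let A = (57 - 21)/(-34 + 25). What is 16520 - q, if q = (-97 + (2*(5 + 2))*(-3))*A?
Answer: 15964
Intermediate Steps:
A = -4 (A = 36/(-9) = 36*(-⅑) = -4)
q = 556 (q = (-97 + (2*(5 + 2))*(-3))*(-4) = (-97 + (2*7)*(-3))*(-4) = (-97 + 14*(-3))*(-4) = (-97 - 42)*(-4) = -139*(-4) = 556)
16520 - q = 16520 - 1*556 = 16520 - 556 = 15964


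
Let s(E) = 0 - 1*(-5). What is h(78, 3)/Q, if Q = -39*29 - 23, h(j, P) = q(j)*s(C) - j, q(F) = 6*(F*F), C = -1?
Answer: -91221/577 ≈ -158.10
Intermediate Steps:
s(E) = 5 (s(E) = 0 + 5 = 5)
q(F) = 6*F²
h(j, P) = -j + 30*j² (h(j, P) = (6*j²)*5 - j = 30*j² - j = -j + 30*j²)
Q = -1154 (Q = -1131 - 23 = -1154)
h(78, 3)/Q = (78*(-1 + 30*78))/(-1154) = (78*(-1 + 2340))*(-1/1154) = (78*2339)*(-1/1154) = 182442*(-1/1154) = -91221/577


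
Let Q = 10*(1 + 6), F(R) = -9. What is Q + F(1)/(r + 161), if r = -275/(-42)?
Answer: 492212/7037 ≈ 69.946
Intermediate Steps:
Q = 70 (Q = 10*7 = 70)
r = 275/42 (r = -275*(-1/42) = 275/42 ≈ 6.5476)
Q + F(1)/(r + 161) = 70 - 9/(275/42 + 161) = 70 - 9/7037/42 = 70 - 9*42/7037 = 70 - 378/7037 = 492212/7037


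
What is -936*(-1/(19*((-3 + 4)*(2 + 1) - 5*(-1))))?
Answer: 117/19 ≈ 6.1579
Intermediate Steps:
-936*(-1/(19*((-3 + 4)*(2 + 1) - 5*(-1)))) = -936*(-1/(19*(1*3 + 5))) = -936*(-1/(19*(3 + 5))) = -936/((-19*8)) = -936/(-152) = -936*(-1/152) = 117/19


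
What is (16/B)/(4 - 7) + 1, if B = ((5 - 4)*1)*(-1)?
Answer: 19/3 ≈ 6.3333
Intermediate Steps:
B = -1 (B = (1*1)*(-1) = 1*(-1) = -1)
(16/B)/(4 - 7) + 1 = (16/(-1))/(4 - 7) + 1 = (16*(-1))/(-3) + 1 = -1/3*(-16) + 1 = 16/3 + 1 = 19/3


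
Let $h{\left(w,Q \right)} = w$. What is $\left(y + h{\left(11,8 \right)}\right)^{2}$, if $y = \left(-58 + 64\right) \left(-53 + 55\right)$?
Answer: $529$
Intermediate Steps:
$y = 12$ ($y = 6 \cdot 2 = 12$)
$\left(y + h{\left(11,8 \right)}\right)^{2} = \left(12 + 11\right)^{2} = 23^{2} = 529$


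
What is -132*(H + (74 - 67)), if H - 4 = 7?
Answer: -2376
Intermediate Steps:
H = 11 (H = 4 + 7 = 11)
-132*(H + (74 - 67)) = -132*(11 + (74 - 67)) = -132*(11 + 7) = -132*18 = -2376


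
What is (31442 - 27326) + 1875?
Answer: 5991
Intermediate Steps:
(31442 - 27326) + 1875 = 4116 + 1875 = 5991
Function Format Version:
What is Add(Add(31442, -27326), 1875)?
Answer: 5991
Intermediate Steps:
Add(Add(31442, -27326), 1875) = Add(4116, 1875) = 5991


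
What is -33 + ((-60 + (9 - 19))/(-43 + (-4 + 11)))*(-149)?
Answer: -5809/18 ≈ -322.72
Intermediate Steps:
-33 + ((-60 + (9 - 19))/(-43 + (-4 + 11)))*(-149) = -33 + ((-60 - 10)/(-43 + 7))*(-149) = -33 - 70/(-36)*(-149) = -33 - 70*(-1/36)*(-149) = -33 + (35/18)*(-149) = -33 - 5215/18 = -5809/18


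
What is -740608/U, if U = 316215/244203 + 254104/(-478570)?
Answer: -14425590978177280/14879675573 ≈ -9.6948e+5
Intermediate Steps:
U = 14879675573/19478038285 (U = 316215*(1/244203) + 254104*(-1/478570) = 105405/81401 - 127052/239285 = 14879675573/19478038285 ≈ 0.76392)
-740608/U = -740608/14879675573/19478038285 = -740608*19478038285/14879675573 = -14425590978177280/14879675573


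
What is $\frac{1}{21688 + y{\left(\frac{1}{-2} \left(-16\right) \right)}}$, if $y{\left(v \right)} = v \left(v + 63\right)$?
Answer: $\frac{1}{22256} \approx 4.4932 \cdot 10^{-5}$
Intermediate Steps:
$y{\left(v \right)} = v \left(63 + v\right)$
$\frac{1}{21688 + y{\left(\frac{1}{-2} \left(-16\right) \right)}} = \frac{1}{21688 + \frac{1}{-2} \left(-16\right) \left(63 + \frac{1}{-2} \left(-16\right)\right)} = \frac{1}{21688 + \left(- \frac{1}{2}\right) \left(-16\right) \left(63 - -8\right)} = \frac{1}{21688 + 8 \left(63 + 8\right)} = \frac{1}{21688 + 8 \cdot 71} = \frac{1}{21688 + 568} = \frac{1}{22256}$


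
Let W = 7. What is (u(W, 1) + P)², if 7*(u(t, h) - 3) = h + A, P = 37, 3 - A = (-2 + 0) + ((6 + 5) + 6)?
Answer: 72361/49 ≈ 1476.8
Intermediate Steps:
A = -12 (A = 3 - ((-2 + 0) + ((6 + 5) + 6)) = 3 - (-2 + (11 + 6)) = 3 - (-2 + 17) = 3 - 1*15 = 3 - 15 = -12)
u(t, h) = 9/7 + h/7 (u(t, h) = 3 + (h - 12)/7 = 3 + (-12 + h)/7 = 3 + (-12/7 + h/7) = 9/7 + h/7)
(u(W, 1) + P)² = ((9/7 + (⅐)*1) + 37)² = ((9/7 + ⅐) + 37)² = (10/7 + 37)² = (269/7)² = 72361/49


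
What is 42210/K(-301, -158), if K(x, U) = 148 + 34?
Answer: 3015/13 ≈ 231.92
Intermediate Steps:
K(x, U) = 182
42210/K(-301, -158) = 42210/182 = 42210*(1/182) = 3015/13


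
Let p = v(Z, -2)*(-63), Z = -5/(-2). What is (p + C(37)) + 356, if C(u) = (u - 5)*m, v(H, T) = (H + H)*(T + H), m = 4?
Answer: 653/2 ≈ 326.50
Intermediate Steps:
Z = 5/2 (Z = -5*(-½) = 5/2 ≈ 2.5000)
v(H, T) = 2*H*(H + T) (v(H, T) = (2*H)*(H + T) = 2*H*(H + T))
C(u) = -20 + 4*u (C(u) = (u - 5)*4 = (-5 + u)*4 = -20 + 4*u)
p = -315/2 (p = (2*(5/2)*(5/2 - 2))*(-63) = (2*(5/2)*(½))*(-63) = (5/2)*(-63) = -315/2 ≈ -157.50)
(p + C(37)) + 356 = (-315/2 + (-20 + 4*37)) + 356 = (-315/2 + (-20 + 148)) + 356 = (-315/2 + 128) + 356 = -59/2 + 356 = 653/2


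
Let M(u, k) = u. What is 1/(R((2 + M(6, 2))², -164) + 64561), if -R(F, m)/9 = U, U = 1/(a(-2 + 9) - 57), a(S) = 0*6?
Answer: 19/1226662 ≈ 1.5489e-5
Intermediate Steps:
a(S) = 0
U = -1/57 (U = 1/(0 - 57) = 1/(-57) = -1/57 ≈ -0.017544)
R(F, m) = 3/19 (R(F, m) = -9*(-1/57) = 3/19)
1/(R((2 + M(6, 2))², -164) + 64561) = 1/(3/19 + 64561) = 1/(1226662/19) = 19/1226662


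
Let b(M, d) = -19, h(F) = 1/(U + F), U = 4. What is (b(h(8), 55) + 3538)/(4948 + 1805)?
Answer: 1173/2251 ≈ 0.52110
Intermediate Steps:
h(F) = 1/(4 + F)
(b(h(8), 55) + 3538)/(4948 + 1805) = (-19 + 3538)/(4948 + 1805) = 3519/6753 = 3519*(1/6753) = 1173/2251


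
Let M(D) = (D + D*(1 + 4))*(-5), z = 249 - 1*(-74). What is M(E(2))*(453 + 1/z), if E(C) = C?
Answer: -8779200/323 ≈ -27180.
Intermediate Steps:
z = 323 (z = 249 + 74 = 323)
M(D) = -30*D (M(D) = (D + D*5)*(-5) = (D + 5*D)*(-5) = (6*D)*(-5) = -30*D)
M(E(2))*(453 + 1/z) = (-30*2)*(453 + 1/323) = -60*(453 + 1/323) = -60*146320/323 = -8779200/323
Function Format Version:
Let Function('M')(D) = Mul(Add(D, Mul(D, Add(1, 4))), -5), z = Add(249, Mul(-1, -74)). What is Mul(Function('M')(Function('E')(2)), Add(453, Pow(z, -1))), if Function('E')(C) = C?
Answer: Rational(-8779200, 323) ≈ -27180.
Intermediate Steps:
z = 323 (z = Add(249, 74) = 323)
Function('M')(D) = Mul(-30, D) (Function('M')(D) = Mul(Add(D, Mul(D, 5)), -5) = Mul(Add(D, Mul(5, D)), -5) = Mul(Mul(6, D), -5) = Mul(-30, D))
Mul(Function('M')(Function('E')(2)), Add(453, Pow(z, -1))) = Mul(Mul(-30, 2), Add(453, Pow(323, -1))) = Mul(-60, Add(453, Rational(1, 323))) = Mul(-60, Rational(146320, 323)) = Rational(-8779200, 323)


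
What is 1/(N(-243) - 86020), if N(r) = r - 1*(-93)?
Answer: -1/86170 ≈ -1.1605e-5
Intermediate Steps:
N(r) = 93 + r (N(r) = r + 93 = 93 + r)
1/(N(-243) - 86020) = 1/((93 - 243) - 86020) = 1/(-150 - 86020) = 1/(-86170) = -1/86170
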